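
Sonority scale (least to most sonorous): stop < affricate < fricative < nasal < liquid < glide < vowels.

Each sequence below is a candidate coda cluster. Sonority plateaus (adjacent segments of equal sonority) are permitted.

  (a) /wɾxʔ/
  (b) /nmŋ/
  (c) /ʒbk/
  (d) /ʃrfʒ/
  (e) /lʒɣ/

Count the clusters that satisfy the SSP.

(a) /wɾxʔ/: profile 6-5-3-1 — obeys.
(b) /nmŋ/: profile 4-4-4 — obeys.
(c) /ʒbk/: profile 3-1-1 — obeys.
(d) /ʃrfʒ/: profile 3-5-3-3 — violates.
(e) /lʒɣ/: profile 5-3-3 — obeys.

4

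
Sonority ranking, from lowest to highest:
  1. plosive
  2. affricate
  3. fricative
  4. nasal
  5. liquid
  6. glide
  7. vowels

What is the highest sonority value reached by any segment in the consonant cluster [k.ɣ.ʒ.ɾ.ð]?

5

/k/ — plosive, sonority 1.
/ɣ/ — fricative, sonority 3.
/ʒ/ — fricative, sonority 3.
/ɾ/ — liquid, sonority 5.
/ð/ — fricative, sonority 3.
The maximum is 5.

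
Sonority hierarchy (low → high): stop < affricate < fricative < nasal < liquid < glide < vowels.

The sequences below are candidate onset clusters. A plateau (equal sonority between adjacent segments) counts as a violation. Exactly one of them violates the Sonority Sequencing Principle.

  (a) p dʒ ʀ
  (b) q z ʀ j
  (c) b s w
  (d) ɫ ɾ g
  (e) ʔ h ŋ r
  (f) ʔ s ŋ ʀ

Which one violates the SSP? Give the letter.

(a) sonority 1-2-5: well-formed.
(b) sonority 1-3-5-6: well-formed.
(c) sonority 1-3-6: well-formed.
(d) sonority 5-5-1: ill-formed.
(e) sonority 1-3-4-5: well-formed.
(f) sonority 1-3-4-5: well-formed.

d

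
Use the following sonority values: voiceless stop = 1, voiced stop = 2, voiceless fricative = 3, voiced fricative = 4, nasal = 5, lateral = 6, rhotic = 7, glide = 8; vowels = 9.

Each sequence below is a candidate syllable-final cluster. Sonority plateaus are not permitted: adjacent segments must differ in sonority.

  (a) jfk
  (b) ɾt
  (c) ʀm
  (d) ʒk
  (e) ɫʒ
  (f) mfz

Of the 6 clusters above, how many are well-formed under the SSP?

(a) 8-3-1 → obeys
(b) 7-1 → obeys
(c) 7-5 → obeys
(d) 4-1 → obeys
(e) 6-4 → obeys
(f) 5-3-4 → violates

5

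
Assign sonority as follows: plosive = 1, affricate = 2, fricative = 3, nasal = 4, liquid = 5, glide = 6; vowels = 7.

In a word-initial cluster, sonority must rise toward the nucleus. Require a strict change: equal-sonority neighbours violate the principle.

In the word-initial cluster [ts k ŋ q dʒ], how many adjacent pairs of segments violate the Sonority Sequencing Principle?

2

/ts/: affricate = 2.
/k/: plosive = 1.
/ŋ/: nasal = 4.
/q/: plosive = 1.
/dʒ/: affricate = 2.
/ts/→/k/: 2→1 (does not rise) — violation.
/k/→/ŋ/: 1→4 (rises) — ok.
/ŋ/→/q/: 4→1 (does not rise) — violation.
/q/→/dʒ/: 1→2 (rises) — ok.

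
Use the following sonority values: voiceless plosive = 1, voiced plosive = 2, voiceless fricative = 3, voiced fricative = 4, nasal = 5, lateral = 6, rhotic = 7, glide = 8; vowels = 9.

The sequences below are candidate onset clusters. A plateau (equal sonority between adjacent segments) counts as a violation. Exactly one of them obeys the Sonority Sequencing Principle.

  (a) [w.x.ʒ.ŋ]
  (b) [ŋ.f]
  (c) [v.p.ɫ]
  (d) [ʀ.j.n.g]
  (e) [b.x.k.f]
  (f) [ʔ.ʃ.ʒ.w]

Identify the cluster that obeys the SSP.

f

(a) 8-3-4-5 → violates
(b) 5-3 → violates
(c) 4-1-6 → violates
(d) 7-8-5-2 → violates
(e) 2-3-1-3 → violates
(f) 1-3-4-8 → obeys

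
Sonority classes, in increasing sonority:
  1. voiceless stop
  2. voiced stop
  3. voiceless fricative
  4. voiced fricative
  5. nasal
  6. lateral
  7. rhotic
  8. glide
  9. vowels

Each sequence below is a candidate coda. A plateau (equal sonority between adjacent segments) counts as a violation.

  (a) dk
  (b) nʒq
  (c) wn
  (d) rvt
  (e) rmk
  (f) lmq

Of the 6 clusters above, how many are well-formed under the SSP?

6

(a) 2-1 → obeys
(b) 5-4-1 → obeys
(c) 8-5 → obeys
(d) 7-4-1 → obeys
(e) 7-5-1 → obeys
(f) 6-5-1 → obeys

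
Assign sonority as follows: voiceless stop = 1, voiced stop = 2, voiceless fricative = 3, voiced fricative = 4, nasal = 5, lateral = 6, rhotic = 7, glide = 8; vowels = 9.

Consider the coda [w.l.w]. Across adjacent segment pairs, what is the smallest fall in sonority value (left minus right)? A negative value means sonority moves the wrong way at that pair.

/w/ is a glide (sonority 8).
/l/ is a lateral (sonority 6).
/w/ is a glide (sonority 8).
/w/→/l/: change +2.
/l/→/w/: change -2.
Minimum = -2.

-2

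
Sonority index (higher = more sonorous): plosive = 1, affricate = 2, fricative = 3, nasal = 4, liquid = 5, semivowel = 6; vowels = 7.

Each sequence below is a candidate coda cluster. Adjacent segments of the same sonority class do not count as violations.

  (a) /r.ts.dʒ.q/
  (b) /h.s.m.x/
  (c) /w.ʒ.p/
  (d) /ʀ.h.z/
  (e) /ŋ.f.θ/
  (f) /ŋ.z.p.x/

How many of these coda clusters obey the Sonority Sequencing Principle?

(a) /r.ts.dʒ.q/: profile 5-2-2-1 — obeys.
(b) /h.s.m.x/: profile 3-3-4-3 — violates.
(c) /w.ʒ.p/: profile 6-3-1 — obeys.
(d) /ʀ.h.z/: profile 5-3-3 — obeys.
(e) /ŋ.f.θ/: profile 4-3-3 — obeys.
(f) /ŋ.z.p.x/: profile 4-3-1-3 — violates.

4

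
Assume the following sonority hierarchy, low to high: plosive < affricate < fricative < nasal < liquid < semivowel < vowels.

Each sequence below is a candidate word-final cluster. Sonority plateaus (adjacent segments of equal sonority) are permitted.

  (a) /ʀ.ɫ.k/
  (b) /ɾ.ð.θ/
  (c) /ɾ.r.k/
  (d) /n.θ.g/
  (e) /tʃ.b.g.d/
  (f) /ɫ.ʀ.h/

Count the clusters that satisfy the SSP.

(a) 5-5-1 → obeys
(b) 5-3-3 → obeys
(c) 5-5-1 → obeys
(d) 4-3-1 → obeys
(e) 2-1-1-1 → obeys
(f) 5-5-3 → obeys

6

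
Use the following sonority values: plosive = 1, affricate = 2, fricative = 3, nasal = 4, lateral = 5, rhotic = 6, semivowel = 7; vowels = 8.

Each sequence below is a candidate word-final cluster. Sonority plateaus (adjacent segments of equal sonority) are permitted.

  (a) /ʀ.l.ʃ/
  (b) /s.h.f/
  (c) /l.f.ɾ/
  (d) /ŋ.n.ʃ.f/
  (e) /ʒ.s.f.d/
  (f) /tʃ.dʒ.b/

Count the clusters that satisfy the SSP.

(a) sonority 6-5-3: well-formed.
(b) sonority 3-3-3: well-formed.
(c) sonority 5-3-6: ill-formed.
(d) sonority 4-4-3-3: well-formed.
(e) sonority 3-3-3-1: well-formed.
(f) sonority 2-2-1: well-formed.

5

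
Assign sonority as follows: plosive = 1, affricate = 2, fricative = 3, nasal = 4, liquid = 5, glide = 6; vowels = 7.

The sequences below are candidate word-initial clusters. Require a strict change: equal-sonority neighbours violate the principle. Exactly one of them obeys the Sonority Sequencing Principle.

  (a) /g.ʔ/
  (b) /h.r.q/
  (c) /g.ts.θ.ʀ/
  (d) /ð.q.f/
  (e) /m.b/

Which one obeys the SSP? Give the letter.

c

(a) sonority 1-1: ill-formed.
(b) sonority 3-5-1: ill-formed.
(c) sonority 1-2-3-5: well-formed.
(d) sonority 3-1-3: ill-formed.
(e) sonority 4-1: ill-formed.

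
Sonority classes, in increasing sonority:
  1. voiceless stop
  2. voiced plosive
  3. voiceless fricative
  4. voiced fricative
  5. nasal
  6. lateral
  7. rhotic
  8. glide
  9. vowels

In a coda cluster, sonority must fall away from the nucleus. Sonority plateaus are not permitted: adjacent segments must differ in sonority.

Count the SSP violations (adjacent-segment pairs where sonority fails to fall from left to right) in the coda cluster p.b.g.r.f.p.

/p/ — voiceless stop, sonority 1.
/b/ — voiced plosive, sonority 2.
/g/ — voiced plosive, sonority 2.
/r/ — rhotic, sonority 7.
/f/ — voiceless fricative, sonority 3.
/p/ — voiceless stop, sonority 1.
/p/→/b/: 1→2 (does not fall) — violation.
/b/→/g/: 2→2 (plateau) — violation.
/g/→/r/: 2→7 (does not fall) — violation.
/r/→/f/: 7→3 (falls) — ok.
/f/→/p/: 3→1 (falls) — ok.

3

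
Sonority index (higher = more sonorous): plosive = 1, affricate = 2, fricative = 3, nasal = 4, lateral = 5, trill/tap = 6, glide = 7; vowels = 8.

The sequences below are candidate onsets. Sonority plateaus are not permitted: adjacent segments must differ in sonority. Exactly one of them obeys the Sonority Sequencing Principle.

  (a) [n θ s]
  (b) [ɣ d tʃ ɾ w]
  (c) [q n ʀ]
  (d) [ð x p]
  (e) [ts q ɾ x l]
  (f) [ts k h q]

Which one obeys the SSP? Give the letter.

(a) [n θ s]: profile 4-3-3 — violates.
(b) [ɣ d tʃ ɾ w]: profile 3-1-2-6-7 — violates.
(c) [q n ʀ]: profile 1-4-6 — obeys.
(d) [ð x p]: profile 3-3-1 — violates.
(e) [ts q ɾ x l]: profile 2-1-6-3-5 — violates.
(f) [ts k h q]: profile 2-1-3-1 — violates.

c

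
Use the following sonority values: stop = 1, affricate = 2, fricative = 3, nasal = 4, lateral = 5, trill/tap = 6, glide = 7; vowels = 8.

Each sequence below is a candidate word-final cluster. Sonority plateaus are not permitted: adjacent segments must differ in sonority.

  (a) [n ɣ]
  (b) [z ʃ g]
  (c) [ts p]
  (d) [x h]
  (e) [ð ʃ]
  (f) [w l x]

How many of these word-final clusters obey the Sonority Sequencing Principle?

(a) sonority 4-3: well-formed.
(b) sonority 3-3-1: ill-formed.
(c) sonority 2-1: well-formed.
(d) sonority 3-3: ill-formed.
(e) sonority 3-3: ill-formed.
(f) sonority 7-5-3: well-formed.

3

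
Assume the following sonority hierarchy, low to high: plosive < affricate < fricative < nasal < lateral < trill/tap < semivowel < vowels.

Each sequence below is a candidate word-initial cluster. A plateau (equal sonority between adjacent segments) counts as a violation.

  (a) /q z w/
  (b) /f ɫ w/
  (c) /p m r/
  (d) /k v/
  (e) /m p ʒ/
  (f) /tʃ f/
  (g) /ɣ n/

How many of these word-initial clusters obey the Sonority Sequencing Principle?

6

(a) sonority 1-3-7: well-formed.
(b) sonority 3-5-7: well-formed.
(c) sonority 1-4-6: well-formed.
(d) sonority 1-3: well-formed.
(e) sonority 4-1-3: ill-formed.
(f) sonority 2-3: well-formed.
(g) sonority 3-4: well-formed.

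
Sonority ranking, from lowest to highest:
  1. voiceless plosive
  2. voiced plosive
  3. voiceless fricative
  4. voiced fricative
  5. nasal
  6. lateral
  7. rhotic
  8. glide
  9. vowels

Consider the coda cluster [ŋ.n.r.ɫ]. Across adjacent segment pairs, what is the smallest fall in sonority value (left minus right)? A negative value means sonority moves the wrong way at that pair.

/ŋ/ — nasal, sonority 5.
/n/ — nasal, sonority 5.
/r/ — rhotic, sonority 7.
/ɫ/ — lateral, sonority 6.
/ŋ/→/n/: change +0.
/n/→/r/: change -2.
/r/→/ɫ/: change +1.
Minimum = -2.

-2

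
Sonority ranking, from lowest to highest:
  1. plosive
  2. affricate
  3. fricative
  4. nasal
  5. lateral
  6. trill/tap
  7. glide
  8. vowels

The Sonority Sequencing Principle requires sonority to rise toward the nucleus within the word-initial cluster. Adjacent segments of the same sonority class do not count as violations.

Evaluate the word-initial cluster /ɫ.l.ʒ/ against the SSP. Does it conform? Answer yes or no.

no

/ɫ/: lateral = 5.
/l/: lateral = 5.
/ʒ/: fricative = 3.
The profile is 5-5-3. Between /l/ (5) and /ʒ/ (3) sonority does not rise, so the cluster violates the SSP.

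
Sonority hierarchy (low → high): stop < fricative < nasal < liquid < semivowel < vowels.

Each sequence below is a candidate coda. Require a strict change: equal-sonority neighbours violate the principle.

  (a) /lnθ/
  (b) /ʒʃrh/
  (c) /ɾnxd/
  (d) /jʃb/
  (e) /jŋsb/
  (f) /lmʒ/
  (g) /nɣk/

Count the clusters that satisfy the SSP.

6

(a) /lnθ/: profile 4-3-2 — obeys.
(b) /ʒʃrh/: profile 2-2-4-2 — violates.
(c) /ɾnxd/: profile 4-3-2-1 — obeys.
(d) /jʃb/: profile 5-2-1 — obeys.
(e) /jŋsb/: profile 5-3-2-1 — obeys.
(f) /lmʒ/: profile 4-3-2 — obeys.
(g) /nɣk/: profile 3-2-1 — obeys.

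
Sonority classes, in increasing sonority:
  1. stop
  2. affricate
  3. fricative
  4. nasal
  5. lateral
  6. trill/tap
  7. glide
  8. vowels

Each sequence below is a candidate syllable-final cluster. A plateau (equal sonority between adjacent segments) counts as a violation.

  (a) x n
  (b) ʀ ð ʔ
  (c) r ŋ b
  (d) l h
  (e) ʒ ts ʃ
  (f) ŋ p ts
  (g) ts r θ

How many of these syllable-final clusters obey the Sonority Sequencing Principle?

3

(a) sonority 3-4: ill-formed.
(b) sonority 6-3-1: well-formed.
(c) sonority 6-4-1: well-formed.
(d) sonority 5-3: well-formed.
(e) sonority 3-2-3: ill-formed.
(f) sonority 4-1-2: ill-formed.
(g) sonority 2-6-3: ill-formed.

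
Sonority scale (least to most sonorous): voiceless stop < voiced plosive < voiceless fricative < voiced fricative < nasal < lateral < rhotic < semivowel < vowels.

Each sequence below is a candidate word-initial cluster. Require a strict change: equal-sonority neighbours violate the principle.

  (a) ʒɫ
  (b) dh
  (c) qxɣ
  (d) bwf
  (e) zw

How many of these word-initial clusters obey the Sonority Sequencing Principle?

(a) ʒɫ: profile 4-6 — obeys.
(b) dh: profile 2-3 — obeys.
(c) qxɣ: profile 1-3-4 — obeys.
(d) bwf: profile 2-8-3 — violates.
(e) zw: profile 4-8 — obeys.

4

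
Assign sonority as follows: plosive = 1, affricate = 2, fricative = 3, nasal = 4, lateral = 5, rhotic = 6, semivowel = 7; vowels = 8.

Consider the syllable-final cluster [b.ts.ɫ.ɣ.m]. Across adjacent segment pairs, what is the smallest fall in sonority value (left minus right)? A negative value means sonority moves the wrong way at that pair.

/b/ is a plosive (sonority 1).
/ts/ is an affricate (sonority 2).
/ɫ/ is a lateral (sonority 5).
/ɣ/ is a fricative (sonority 3).
/m/ is a nasal (sonority 4).
/b/→/ts/: change -1.
/ts/→/ɫ/: change -3.
/ɫ/→/ɣ/: change +2.
/ɣ/→/m/: change -1.
Minimum = -3.

-3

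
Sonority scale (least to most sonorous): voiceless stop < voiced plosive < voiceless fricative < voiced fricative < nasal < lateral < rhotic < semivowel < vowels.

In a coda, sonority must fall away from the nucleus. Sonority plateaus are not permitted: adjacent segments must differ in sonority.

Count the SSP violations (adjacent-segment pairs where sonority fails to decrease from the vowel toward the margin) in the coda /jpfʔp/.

/j/ — semivowel, sonority 8.
/p/ — voiceless stop, sonority 1.
/f/ — voiceless fricative, sonority 3.
/ʔ/ — voiceless stop, sonority 1.
/p/ — voiceless stop, sonority 1.
/j/→/p/: 8→1 (falls) — ok.
/p/→/f/: 1→3 (does not fall) — violation.
/f/→/ʔ/: 3→1 (falls) — ok.
/ʔ/→/p/: 1→1 (plateau) — violation.

2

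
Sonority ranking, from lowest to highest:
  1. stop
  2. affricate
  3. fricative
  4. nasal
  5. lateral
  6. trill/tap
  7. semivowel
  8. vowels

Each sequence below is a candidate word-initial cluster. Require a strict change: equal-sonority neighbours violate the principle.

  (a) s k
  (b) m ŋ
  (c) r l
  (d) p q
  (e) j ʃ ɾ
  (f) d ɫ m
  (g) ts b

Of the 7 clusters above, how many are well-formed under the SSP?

0

(a) 3-1 → violates
(b) 4-4 → violates
(c) 6-5 → violates
(d) 1-1 → violates
(e) 7-3-6 → violates
(f) 1-5-4 → violates
(g) 2-1 → violates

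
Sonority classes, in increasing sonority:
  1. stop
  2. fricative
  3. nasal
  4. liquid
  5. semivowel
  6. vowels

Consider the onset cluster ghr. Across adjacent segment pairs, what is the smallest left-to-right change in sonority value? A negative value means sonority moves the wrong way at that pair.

1

/g/: stop = 1.
/h/: fricative = 2.
/r/: liquid = 4.
/g/→/h/: change +1.
/h/→/r/: change +2.
Minimum = 1.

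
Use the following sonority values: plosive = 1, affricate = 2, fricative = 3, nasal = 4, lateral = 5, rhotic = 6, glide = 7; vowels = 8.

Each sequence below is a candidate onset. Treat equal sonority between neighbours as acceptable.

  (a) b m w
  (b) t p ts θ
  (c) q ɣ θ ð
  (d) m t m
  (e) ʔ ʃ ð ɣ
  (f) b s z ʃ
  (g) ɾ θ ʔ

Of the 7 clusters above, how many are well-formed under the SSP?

5

(a) b m w: profile 1-4-7 — obeys.
(b) t p ts θ: profile 1-1-2-3 — obeys.
(c) q ɣ θ ð: profile 1-3-3-3 — obeys.
(d) m t m: profile 4-1-4 — violates.
(e) ʔ ʃ ð ɣ: profile 1-3-3-3 — obeys.
(f) b s z ʃ: profile 1-3-3-3 — obeys.
(g) ɾ θ ʔ: profile 6-3-1 — violates.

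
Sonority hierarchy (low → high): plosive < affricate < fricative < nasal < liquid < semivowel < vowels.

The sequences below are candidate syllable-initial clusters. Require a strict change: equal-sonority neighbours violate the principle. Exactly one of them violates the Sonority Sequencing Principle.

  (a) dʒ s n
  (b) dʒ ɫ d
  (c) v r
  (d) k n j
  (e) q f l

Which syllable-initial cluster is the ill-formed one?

(a) dʒ s n: profile 2-3-4 — obeys.
(b) dʒ ɫ d: profile 2-5-1 — violates.
(c) v r: profile 3-5 — obeys.
(d) k n j: profile 1-4-6 — obeys.
(e) q f l: profile 1-3-5 — obeys.

b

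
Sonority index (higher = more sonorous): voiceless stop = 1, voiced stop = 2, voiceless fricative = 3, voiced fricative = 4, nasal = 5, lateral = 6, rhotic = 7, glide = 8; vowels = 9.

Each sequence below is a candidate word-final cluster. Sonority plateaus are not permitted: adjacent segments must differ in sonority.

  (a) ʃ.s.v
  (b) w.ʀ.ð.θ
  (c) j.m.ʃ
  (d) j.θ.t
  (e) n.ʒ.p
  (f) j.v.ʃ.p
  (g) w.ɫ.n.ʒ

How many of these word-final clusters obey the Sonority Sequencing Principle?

(a) ʃ.s.v: profile 3-3-4 — violates.
(b) w.ʀ.ð.θ: profile 8-7-4-3 — obeys.
(c) j.m.ʃ: profile 8-5-3 — obeys.
(d) j.θ.t: profile 8-3-1 — obeys.
(e) n.ʒ.p: profile 5-4-1 — obeys.
(f) j.v.ʃ.p: profile 8-4-3-1 — obeys.
(g) w.ɫ.n.ʒ: profile 8-6-5-4 — obeys.

6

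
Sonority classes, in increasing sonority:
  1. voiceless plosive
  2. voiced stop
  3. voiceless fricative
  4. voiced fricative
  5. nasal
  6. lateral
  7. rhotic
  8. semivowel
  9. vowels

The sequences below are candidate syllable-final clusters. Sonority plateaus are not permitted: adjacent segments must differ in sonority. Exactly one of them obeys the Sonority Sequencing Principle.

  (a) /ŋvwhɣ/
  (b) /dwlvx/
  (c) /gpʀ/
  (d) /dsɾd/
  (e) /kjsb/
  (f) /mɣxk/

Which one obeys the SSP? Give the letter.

f

(a) sonority 5-4-8-3-4: ill-formed.
(b) sonority 2-8-6-4-3: ill-formed.
(c) sonority 2-1-7: ill-formed.
(d) sonority 2-3-7-2: ill-formed.
(e) sonority 1-8-3-2: ill-formed.
(f) sonority 5-4-3-1: well-formed.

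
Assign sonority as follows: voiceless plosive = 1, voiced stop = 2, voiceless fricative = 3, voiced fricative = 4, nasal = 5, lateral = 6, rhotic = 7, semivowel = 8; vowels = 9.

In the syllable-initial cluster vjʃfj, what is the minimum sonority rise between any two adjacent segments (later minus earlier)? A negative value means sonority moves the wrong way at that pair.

/v/ — voiced fricative, sonority 4.
/j/ — semivowel, sonority 8.
/ʃ/ — voiceless fricative, sonority 3.
/f/ — voiceless fricative, sonority 3.
/j/ — semivowel, sonority 8.
/v/→/j/: change +4.
/j/→/ʃ/: change -5.
/ʃ/→/f/: change +0.
/f/→/j/: change +5.
Minimum = -5.

-5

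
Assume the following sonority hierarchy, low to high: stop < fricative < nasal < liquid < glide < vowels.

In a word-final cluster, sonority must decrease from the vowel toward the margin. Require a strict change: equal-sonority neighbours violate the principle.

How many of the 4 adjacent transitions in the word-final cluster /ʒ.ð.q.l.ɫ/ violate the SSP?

/ʒ/: fricative = 2.
/ð/: fricative = 2.
/q/: stop = 1.
/l/: liquid = 4.
/ɫ/: liquid = 4.
/ʒ/→/ð/: 2→2 (plateau) — violation.
/ð/→/q/: 2→1 (falls) — ok.
/q/→/l/: 1→4 (does not fall) — violation.
/l/→/ɫ/: 4→4 (plateau) — violation.

3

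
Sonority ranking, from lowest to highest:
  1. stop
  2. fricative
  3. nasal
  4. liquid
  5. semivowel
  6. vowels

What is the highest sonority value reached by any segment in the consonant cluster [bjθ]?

5

/b/ — stop, sonority 1.
/j/ — semivowel, sonority 5.
/θ/ — fricative, sonority 2.
The maximum is 5.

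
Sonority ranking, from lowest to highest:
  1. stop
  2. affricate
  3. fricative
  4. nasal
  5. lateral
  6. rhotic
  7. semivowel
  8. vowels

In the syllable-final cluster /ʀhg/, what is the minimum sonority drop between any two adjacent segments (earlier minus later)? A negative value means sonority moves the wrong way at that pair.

2

/ʀ/ — rhotic, sonority 6.
/h/ — fricative, sonority 3.
/g/ — stop, sonority 1.
/ʀ/→/h/: change +3.
/h/→/g/: change +2.
Minimum = 2.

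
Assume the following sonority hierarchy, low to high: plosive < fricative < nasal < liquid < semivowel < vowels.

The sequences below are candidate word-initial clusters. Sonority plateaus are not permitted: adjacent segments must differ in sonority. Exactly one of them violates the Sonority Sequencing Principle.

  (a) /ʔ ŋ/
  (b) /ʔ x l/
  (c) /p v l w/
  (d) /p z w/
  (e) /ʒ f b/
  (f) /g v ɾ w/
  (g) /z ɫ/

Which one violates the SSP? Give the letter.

(a) /ʔ ŋ/: profile 1-3 — obeys.
(b) /ʔ x l/: profile 1-2-4 — obeys.
(c) /p v l w/: profile 1-2-4-5 — obeys.
(d) /p z w/: profile 1-2-5 — obeys.
(e) /ʒ f b/: profile 2-2-1 — violates.
(f) /g v ɾ w/: profile 1-2-4-5 — obeys.
(g) /z ɫ/: profile 2-4 — obeys.

e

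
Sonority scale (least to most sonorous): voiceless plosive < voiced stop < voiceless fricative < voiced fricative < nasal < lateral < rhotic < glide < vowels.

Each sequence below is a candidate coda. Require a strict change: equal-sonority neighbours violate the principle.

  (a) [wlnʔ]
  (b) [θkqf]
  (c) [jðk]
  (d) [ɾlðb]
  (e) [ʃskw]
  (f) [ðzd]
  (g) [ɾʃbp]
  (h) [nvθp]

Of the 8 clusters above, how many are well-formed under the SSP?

5

(a) [wlnʔ]: profile 8-6-5-1 — obeys.
(b) [θkqf]: profile 3-1-1-3 — violates.
(c) [jðk]: profile 8-4-1 — obeys.
(d) [ɾlðb]: profile 7-6-4-2 — obeys.
(e) [ʃskw]: profile 3-3-1-8 — violates.
(f) [ðzd]: profile 4-4-2 — violates.
(g) [ɾʃbp]: profile 7-3-2-1 — obeys.
(h) [nvθp]: profile 5-4-3-1 — obeys.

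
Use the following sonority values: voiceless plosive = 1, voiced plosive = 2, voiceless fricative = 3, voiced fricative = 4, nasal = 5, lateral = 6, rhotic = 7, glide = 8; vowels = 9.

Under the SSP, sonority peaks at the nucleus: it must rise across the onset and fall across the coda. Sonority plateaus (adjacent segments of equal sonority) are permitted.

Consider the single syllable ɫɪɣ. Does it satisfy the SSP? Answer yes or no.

Onset: /ɫ/ is a lateral (sonority 6); then the nucleus /ɪ/ (sonority 9).
Onset profile 6-9 — rises to the nucleus.
Coda: /ɣ/ is a voiced fricative (sonority 4).
Coda profile 9-4 — falls from the nucleus.

yes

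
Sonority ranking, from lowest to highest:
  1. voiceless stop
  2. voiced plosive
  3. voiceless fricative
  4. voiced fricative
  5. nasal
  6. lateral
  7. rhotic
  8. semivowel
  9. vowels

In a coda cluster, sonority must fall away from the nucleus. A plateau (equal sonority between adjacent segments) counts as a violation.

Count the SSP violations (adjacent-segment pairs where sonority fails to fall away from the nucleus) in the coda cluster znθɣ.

2

/z/ — voiced fricative, sonority 4.
/n/ — nasal, sonority 5.
/θ/ — voiceless fricative, sonority 3.
/ɣ/ — voiced fricative, sonority 4.
/z/→/n/: 4→5 (does not fall) — violation.
/n/→/θ/: 5→3 (falls) — ok.
/θ/→/ɣ/: 3→4 (does not fall) — violation.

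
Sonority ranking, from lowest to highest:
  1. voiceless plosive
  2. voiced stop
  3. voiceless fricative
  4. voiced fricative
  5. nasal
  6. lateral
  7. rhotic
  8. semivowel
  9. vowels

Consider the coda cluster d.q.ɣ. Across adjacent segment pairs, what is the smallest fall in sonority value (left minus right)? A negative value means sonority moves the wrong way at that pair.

-3

/d/ — voiced stop, sonority 2.
/q/ — voiceless plosive, sonority 1.
/ɣ/ — voiced fricative, sonority 4.
/d/→/q/: change +1.
/q/→/ɣ/: change -3.
Minimum = -3.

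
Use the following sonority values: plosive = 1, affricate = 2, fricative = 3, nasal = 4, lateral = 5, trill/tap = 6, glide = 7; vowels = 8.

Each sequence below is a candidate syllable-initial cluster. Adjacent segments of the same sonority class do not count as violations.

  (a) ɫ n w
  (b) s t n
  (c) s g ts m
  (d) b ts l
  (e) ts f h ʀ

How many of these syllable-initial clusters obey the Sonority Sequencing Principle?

(a) 5-4-7 → violates
(b) 3-1-4 → violates
(c) 3-1-2-4 → violates
(d) 1-2-5 → obeys
(e) 2-3-3-6 → obeys

2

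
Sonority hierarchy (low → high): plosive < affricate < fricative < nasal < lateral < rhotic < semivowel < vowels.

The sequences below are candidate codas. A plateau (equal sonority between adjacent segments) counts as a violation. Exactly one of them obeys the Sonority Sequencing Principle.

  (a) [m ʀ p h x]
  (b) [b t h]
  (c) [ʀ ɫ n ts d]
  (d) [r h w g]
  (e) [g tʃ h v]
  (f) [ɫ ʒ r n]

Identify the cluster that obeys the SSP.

c

(a) [m ʀ p h x]: profile 4-6-1-3-3 — violates.
(b) [b t h]: profile 1-1-3 — violates.
(c) [ʀ ɫ n ts d]: profile 6-5-4-2-1 — obeys.
(d) [r h w g]: profile 6-3-7-1 — violates.
(e) [g tʃ h v]: profile 1-2-3-3 — violates.
(f) [ɫ ʒ r n]: profile 5-3-6-4 — violates.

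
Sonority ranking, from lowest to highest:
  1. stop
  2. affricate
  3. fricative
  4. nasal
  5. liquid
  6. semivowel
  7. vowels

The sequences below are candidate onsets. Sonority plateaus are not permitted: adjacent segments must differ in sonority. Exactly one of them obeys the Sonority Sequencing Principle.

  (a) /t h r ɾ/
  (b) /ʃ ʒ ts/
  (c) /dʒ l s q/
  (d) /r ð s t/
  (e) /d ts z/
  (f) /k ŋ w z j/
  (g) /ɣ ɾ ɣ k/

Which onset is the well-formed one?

e

(a) sonority 1-3-5-5: ill-formed.
(b) sonority 3-3-2: ill-formed.
(c) sonority 2-5-3-1: ill-formed.
(d) sonority 5-3-3-1: ill-formed.
(e) sonority 1-2-3: well-formed.
(f) sonority 1-4-6-3-6: ill-formed.
(g) sonority 3-5-3-1: ill-formed.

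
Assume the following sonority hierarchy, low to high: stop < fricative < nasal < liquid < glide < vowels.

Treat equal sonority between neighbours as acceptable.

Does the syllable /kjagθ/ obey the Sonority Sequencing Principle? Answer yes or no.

no

Onset: /k/ is a stop (sonority 1), /j/ is a glide (sonority 5); then the nucleus /a/ (sonority 6).
Onset profile 1-5-6 — rises to the nucleus.
Coda: /g/ is a stop (sonority 1), /θ/ is a fricative (sonority 2).
Coda profile 6-1-2 — does not fall throughout.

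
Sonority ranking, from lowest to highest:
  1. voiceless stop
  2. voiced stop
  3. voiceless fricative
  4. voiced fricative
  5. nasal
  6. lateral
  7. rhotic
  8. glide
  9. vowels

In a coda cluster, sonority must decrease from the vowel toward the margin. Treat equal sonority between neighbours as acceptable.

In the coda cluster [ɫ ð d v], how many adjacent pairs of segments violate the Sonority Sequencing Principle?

/ɫ/ — lateral, sonority 6.
/ð/ — voiced fricative, sonority 4.
/d/ — voiced stop, sonority 2.
/v/ — voiced fricative, sonority 4.
/ɫ/→/ð/: 6→4 (falls) — ok.
/ð/→/d/: 4→2 (falls) — ok.
/d/→/v/: 2→4 (does not fall) — violation.

1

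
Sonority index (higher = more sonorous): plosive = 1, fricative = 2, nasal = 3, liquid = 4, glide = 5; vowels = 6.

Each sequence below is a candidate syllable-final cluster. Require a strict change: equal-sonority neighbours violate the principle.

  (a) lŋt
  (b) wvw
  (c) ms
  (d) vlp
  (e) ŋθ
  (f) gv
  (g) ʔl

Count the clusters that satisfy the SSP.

3

(a) lŋt: profile 4-3-1 — obeys.
(b) wvw: profile 5-2-5 — violates.
(c) ms: profile 3-2 — obeys.
(d) vlp: profile 2-4-1 — violates.
(e) ŋθ: profile 3-2 — obeys.
(f) gv: profile 1-2 — violates.
(g) ʔl: profile 1-4 — violates.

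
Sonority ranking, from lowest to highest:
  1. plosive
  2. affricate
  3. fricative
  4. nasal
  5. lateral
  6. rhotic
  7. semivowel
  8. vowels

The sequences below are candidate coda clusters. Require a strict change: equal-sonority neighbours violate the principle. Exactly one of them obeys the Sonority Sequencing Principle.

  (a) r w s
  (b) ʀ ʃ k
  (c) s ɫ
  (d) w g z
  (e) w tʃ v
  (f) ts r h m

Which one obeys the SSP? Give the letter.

(a) r w s: profile 6-7-3 — violates.
(b) ʀ ʃ k: profile 6-3-1 — obeys.
(c) s ɫ: profile 3-5 — violates.
(d) w g z: profile 7-1-3 — violates.
(e) w tʃ v: profile 7-2-3 — violates.
(f) ts r h m: profile 2-6-3-4 — violates.

b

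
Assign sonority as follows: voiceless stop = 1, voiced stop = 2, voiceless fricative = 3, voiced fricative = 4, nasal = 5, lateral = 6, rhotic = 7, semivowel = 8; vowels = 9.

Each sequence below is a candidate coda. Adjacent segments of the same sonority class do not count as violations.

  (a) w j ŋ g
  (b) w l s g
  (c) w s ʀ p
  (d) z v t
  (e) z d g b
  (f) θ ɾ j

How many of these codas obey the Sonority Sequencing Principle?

4

(a) w j ŋ g: profile 8-8-5-2 — obeys.
(b) w l s g: profile 8-6-3-2 — obeys.
(c) w s ʀ p: profile 8-3-7-1 — violates.
(d) z v t: profile 4-4-1 — obeys.
(e) z d g b: profile 4-2-2-2 — obeys.
(f) θ ɾ j: profile 3-7-8 — violates.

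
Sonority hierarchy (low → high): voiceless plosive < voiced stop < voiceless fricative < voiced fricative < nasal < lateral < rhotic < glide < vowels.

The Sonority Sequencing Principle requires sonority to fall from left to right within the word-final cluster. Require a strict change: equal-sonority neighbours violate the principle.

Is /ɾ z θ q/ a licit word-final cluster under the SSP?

/ɾ/ is a rhotic (sonority 7).
/z/ is a voiced fricative (sonority 4).
/θ/ is a voiceless fricative (sonority 3).
/q/ is a voiceless plosive (sonority 1).
The profile 7-4-3-1 strictly falls, so the word-final cluster satisfies the SSP.

yes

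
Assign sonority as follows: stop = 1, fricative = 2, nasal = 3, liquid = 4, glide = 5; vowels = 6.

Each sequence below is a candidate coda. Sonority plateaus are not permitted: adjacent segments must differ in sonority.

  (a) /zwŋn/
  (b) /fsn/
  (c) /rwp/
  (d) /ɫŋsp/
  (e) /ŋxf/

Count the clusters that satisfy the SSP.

(a) sonority 2-5-3-3: ill-formed.
(b) sonority 2-2-3: ill-formed.
(c) sonority 4-5-1: ill-formed.
(d) sonority 4-3-2-1: well-formed.
(e) sonority 3-2-2: ill-formed.

1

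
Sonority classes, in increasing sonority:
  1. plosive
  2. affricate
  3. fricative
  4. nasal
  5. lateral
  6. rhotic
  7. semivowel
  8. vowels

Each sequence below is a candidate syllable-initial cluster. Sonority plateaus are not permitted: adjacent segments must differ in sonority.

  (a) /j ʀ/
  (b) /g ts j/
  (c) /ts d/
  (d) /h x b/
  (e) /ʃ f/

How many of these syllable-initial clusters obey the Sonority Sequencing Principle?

(a) 7-6 → violates
(b) 1-2-7 → obeys
(c) 2-1 → violates
(d) 3-3-1 → violates
(e) 3-3 → violates

1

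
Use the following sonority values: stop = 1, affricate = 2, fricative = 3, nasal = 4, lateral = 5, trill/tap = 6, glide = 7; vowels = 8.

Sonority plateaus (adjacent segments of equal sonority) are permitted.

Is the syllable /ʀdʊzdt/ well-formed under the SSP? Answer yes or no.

Onset: /ʀ/ is a trill/tap (sonority 6), /d/ is a stop (sonority 1); then the nucleus /ʊ/ (sonority 8).
Onset profile 6-1-8 — does not rise throughout.
Coda: /z/ is a fricative (sonority 3), /d/ is a stop (sonority 1), /t/ is a stop (sonority 1).
Coda profile 8-3-1-1 — falls from the nucleus.

no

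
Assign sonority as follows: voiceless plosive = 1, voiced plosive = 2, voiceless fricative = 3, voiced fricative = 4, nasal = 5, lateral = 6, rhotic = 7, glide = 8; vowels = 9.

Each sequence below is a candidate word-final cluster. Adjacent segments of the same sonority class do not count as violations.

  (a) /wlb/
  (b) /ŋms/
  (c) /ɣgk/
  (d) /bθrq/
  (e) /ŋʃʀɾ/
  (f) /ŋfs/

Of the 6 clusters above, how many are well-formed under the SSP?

4

(a) sonority 8-6-2: well-formed.
(b) sonority 5-5-3: well-formed.
(c) sonority 4-2-1: well-formed.
(d) sonority 2-3-7-1: ill-formed.
(e) sonority 5-3-7-7: ill-formed.
(f) sonority 5-3-3: well-formed.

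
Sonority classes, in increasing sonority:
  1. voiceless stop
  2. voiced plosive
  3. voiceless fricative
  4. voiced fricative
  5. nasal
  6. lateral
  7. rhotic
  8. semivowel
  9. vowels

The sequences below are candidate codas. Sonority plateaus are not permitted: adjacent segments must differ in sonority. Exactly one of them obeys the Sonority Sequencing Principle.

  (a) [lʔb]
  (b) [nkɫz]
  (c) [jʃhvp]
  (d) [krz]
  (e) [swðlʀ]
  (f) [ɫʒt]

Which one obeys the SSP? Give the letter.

f

(a) sonority 6-1-2: ill-formed.
(b) sonority 5-1-6-4: ill-formed.
(c) sonority 8-3-3-4-1: ill-formed.
(d) sonority 1-7-4: ill-formed.
(e) sonority 3-8-4-6-7: ill-formed.
(f) sonority 6-4-1: well-formed.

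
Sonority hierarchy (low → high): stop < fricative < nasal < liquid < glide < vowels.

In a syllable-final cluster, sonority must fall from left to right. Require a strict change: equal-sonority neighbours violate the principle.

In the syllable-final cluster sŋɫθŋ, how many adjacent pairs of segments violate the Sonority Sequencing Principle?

3

/s/ is a fricative (sonority 2).
/ŋ/ is a nasal (sonority 3).
/ɫ/ is a liquid (sonority 4).
/θ/ is a fricative (sonority 2).
/ŋ/ is a nasal (sonority 3).
/s/→/ŋ/: 2→3 (does not fall) — violation.
/ŋ/→/ɫ/: 3→4 (does not fall) — violation.
/ɫ/→/θ/: 4→2 (falls) — ok.
/θ/→/ŋ/: 2→3 (does not fall) — violation.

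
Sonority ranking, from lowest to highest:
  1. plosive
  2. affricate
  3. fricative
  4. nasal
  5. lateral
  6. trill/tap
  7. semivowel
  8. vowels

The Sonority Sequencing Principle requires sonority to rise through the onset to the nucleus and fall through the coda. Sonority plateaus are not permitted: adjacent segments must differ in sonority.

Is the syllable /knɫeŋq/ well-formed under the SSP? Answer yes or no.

yes

Onset: /k/ is a plosive (sonority 1), /n/ is a nasal (sonority 4), /ɫ/ is a lateral (sonority 5); then the nucleus /e/ (sonority 8).
Onset profile 1-4-5-8 — rises to the nucleus.
Coda: /ŋ/ is a nasal (sonority 4), /q/ is a plosive (sonority 1).
Coda profile 8-4-1 — falls from the nucleus.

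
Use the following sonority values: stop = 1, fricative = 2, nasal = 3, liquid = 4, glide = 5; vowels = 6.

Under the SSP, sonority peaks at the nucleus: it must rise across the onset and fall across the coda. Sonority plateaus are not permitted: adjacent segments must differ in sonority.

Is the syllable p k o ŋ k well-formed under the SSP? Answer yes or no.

Onset: /p/ is a stop (sonority 1), /k/ is a stop (sonority 1); then the nucleus /o/ (sonority 6).
Onset profile 1-1-6 — does not strictly rise throughout.
Coda: /ŋ/ is a nasal (sonority 3), /k/ is a stop (sonority 1).
Coda profile 6-3-1 — falls from the nucleus.

no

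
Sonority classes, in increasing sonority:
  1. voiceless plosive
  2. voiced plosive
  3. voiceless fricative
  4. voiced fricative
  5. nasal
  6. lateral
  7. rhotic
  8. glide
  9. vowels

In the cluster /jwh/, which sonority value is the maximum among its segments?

/j/ is a glide (sonority 8).
/w/ is a glide (sonority 8).
/h/ is a voiceless fricative (sonority 3).
The maximum is 8.

8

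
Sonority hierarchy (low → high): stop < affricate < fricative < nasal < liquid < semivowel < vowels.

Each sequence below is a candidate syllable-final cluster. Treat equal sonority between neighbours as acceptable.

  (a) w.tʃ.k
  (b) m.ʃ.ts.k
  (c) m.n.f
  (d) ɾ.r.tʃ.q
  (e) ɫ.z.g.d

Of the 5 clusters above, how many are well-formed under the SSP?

5

(a) sonority 6-2-1: well-formed.
(b) sonority 4-3-2-1: well-formed.
(c) sonority 4-4-3: well-formed.
(d) sonority 5-5-2-1: well-formed.
(e) sonority 5-3-1-1: well-formed.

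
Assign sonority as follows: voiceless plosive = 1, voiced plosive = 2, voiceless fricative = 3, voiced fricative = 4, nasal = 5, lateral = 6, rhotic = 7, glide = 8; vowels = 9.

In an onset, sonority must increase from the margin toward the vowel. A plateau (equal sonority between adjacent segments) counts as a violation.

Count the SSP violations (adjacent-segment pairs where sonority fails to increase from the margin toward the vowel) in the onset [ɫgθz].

1

/ɫ/ is a lateral (sonority 6).
/g/ is a voiced plosive (sonority 2).
/θ/ is a voiceless fricative (sonority 3).
/z/ is a voiced fricative (sonority 4).
/ɫ/→/g/: 6→2 (does not rise) — violation.
/g/→/θ/: 2→3 (rises) — ok.
/θ/→/z/: 3→4 (rises) — ok.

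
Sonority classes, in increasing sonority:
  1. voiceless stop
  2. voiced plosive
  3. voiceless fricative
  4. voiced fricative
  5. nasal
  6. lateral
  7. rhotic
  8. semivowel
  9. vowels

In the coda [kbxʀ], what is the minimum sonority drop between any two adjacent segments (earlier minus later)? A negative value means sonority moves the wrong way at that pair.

-4

/k/ — voiceless stop, sonority 1.
/b/ — voiced plosive, sonority 2.
/x/ — voiceless fricative, sonority 3.
/ʀ/ — rhotic, sonority 7.
/k/→/b/: change -1.
/b/→/x/: change -1.
/x/→/ʀ/: change -4.
Minimum = -4.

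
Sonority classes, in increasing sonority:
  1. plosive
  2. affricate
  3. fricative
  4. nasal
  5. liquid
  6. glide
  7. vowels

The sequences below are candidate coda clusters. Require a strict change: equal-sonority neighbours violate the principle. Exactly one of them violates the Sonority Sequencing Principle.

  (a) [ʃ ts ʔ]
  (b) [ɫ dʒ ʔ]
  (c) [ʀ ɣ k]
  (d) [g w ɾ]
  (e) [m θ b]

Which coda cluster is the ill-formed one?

d

(a) 3-2-1 → obeys
(b) 5-2-1 → obeys
(c) 5-3-1 → obeys
(d) 1-6-5 → violates
(e) 4-3-1 → obeys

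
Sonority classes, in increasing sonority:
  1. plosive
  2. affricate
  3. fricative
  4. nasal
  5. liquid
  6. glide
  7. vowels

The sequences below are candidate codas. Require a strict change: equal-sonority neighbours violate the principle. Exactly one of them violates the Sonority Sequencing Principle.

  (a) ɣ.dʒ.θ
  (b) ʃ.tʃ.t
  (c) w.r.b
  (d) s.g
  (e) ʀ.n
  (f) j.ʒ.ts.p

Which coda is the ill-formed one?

(a) 3-2-3 → violates
(b) 3-2-1 → obeys
(c) 6-5-1 → obeys
(d) 3-1 → obeys
(e) 5-4 → obeys
(f) 6-3-2-1 → obeys

a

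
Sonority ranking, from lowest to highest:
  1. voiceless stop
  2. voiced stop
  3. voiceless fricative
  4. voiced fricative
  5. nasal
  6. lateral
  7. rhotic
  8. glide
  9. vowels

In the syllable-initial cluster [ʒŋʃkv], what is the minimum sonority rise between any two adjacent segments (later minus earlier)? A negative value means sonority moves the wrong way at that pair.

/ʒ/: voiced fricative = 4.
/ŋ/: nasal = 5.
/ʃ/: voiceless fricative = 3.
/k/: voiceless stop = 1.
/v/: voiced fricative = 4.
/ʒ/→/ŋ/: change +1.
/ŋ/→/ʃ/: change -2.
/ʃ/→/k/: change -2.
/k/→/v/: change +3.
Minimum = -2.

-2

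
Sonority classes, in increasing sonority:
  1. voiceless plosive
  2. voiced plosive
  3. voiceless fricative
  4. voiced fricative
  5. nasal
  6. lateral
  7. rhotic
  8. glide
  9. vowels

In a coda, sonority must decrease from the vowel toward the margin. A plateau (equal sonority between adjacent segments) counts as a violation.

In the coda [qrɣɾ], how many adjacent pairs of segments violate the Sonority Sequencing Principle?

2

/q/ — voiceless plosive, sonority 1.
/r/ — rhotic, sonority 7.
/ɣ/ — voiced fricative, sonority 4.
/ɾ/ — rhotic, sonority 7.
/q/→/r/: 1→7 (does not fall) — violation.
/r/→/ɣ/: 7→4 (falls) — ok.
/ɣ/→/ɾ/: 4→7 (does not fall) — violation.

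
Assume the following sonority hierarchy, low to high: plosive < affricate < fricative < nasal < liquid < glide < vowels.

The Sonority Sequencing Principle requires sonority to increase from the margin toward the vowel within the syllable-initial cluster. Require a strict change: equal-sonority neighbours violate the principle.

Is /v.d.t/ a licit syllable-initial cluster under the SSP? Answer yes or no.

/v/: fricative = 3.
/d/: plosive = 1.
/t/: plosive = 1.
The profile is 3-1-1. Between /v/ (3) and /d/ (1) sonority does not rise, so the cluster violates the SSP.

no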